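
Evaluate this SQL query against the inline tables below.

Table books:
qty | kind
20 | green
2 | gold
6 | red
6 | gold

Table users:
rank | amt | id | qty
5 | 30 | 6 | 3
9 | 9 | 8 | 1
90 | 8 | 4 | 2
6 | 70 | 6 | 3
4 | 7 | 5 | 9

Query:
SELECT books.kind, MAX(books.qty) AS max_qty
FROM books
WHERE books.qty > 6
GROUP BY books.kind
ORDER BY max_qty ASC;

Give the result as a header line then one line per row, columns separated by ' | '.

After WHERE (1 rows):
books.qty | books.kind
20 | green
After GROUP BY (1 rows):
books.kind | max_qty
green | 20
After ORDER BY (1 rows):
books.kind | max_qty
green | 20

== RESULT ==
books.kind | max_qty
green | 20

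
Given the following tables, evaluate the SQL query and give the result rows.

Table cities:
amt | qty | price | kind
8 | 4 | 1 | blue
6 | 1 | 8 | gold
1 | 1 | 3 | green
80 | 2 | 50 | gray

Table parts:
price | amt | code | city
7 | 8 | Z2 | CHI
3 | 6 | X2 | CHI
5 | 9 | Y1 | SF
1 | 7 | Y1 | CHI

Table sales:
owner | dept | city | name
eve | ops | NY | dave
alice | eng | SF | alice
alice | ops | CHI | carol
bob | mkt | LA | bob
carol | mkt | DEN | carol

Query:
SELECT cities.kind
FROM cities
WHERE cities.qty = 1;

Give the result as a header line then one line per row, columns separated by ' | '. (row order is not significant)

After WHERE (2 rows):
cities.amt | cities.qty | cities.price | cities.kind
6 | 1 | 8 | gold
1 | 1 | 3 | green
After SELECT (2 rows):
cities.kind
gold
green

== RESULT ==
cities.kind
gold
green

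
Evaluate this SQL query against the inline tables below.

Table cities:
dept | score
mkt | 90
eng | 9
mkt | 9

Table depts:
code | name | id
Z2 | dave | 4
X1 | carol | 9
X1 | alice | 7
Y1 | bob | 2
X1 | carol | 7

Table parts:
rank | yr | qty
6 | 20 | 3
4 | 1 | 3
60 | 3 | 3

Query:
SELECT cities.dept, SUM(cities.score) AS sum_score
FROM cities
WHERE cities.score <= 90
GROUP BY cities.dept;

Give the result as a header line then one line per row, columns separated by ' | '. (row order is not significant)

== RESULT ==
cities.dept | sum_score
mkt | 99
eng | 9

Derivation:
After WHERE (3 rows):
cities.dept | cities.score
mkt | 90
eng | 9
mkt | 9
After GROUP BY (2 rows):
cities.dept | sum_score
mkt | 99
eng | 9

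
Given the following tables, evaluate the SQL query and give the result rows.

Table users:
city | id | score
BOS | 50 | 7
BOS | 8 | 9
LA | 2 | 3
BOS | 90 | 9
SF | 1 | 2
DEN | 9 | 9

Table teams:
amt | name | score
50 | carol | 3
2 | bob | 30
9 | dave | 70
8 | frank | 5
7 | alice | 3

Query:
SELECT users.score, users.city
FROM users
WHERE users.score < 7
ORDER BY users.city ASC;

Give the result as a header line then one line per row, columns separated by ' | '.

After WHERE (2 rows):
users.city | users.id | users.score
LA | 2 | 3
SF | 1 | 2
After SELECT (2 rows):
users.score | users.city
3 | LA
2 | SF
After ORDER BY (2 rows):
users.score | users.city
3 | LA
2 | SF

== RESULT ==
users.score | users.city
3 | LA
2 | SF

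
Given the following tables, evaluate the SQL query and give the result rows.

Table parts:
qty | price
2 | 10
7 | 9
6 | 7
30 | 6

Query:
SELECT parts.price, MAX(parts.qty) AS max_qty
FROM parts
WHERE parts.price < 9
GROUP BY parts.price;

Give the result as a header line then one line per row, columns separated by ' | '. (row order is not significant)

== RESULT ==
parts.price | max_qty
7 | 6
6 | 30

Derivation:
After WHERE (2 rows):
parts.qty | parts.price
6 | 7
30 | 6
After GROUP BY (2 rows):
parts.price | max_qty
7 | 6
6 | 30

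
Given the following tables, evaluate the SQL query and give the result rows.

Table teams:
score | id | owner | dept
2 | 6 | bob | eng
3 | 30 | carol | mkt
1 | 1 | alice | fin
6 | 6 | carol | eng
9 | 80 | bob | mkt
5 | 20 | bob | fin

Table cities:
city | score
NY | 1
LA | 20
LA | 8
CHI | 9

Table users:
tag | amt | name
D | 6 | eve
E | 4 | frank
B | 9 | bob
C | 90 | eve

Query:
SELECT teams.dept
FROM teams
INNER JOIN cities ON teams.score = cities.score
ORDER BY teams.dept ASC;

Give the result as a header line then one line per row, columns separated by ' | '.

After JOIN cities (2 rows):
teams.score | teams.id | teams.owner | teams.dept | cities.city | cities.score
1 | 1 | alice | fin | NY | 1
9 | 80 | bob | mkt | CHI | 9
After SELECT (2 rows):
teams.dept
fin
mkt
After ORDER BY (2 rows):
teams.dept
fin
mkt

== RESULT ==
teams.dept
fin
mkt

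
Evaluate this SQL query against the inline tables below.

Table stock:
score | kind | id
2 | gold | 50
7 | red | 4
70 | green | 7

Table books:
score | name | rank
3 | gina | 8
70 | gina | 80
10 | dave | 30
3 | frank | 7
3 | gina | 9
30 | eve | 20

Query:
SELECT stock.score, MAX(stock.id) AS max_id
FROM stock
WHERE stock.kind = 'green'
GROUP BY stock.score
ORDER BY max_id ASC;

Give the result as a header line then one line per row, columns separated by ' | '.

== RESULT ==
stock.score | max_id
70 | 7

Derivation:
After WHERE (1 rows):
stock.score | stock.kind | stock.id
70 | green | 7
After GROUP BY (1 rows):
stock.score | max_id
70 | 7
After ORDER BY (1 rows):
stock.score | max_id
70 | 7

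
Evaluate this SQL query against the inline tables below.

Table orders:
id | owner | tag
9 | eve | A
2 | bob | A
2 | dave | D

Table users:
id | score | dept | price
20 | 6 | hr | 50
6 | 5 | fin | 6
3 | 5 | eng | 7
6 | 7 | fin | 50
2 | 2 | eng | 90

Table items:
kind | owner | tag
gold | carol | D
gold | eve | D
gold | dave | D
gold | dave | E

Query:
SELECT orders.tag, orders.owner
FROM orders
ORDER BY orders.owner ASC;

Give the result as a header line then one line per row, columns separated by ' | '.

== RESULT ==
orders.tag | orders.owner
A | bob
D | dave
A | eve

Derivation:
After SELECT (3 rows):
orders.tag | orders.owner
A | eve
A | bob
D | dave
After ORDER BY (3 rows):
orders.tag | orders.owner
A | bob
D | dave
A | eve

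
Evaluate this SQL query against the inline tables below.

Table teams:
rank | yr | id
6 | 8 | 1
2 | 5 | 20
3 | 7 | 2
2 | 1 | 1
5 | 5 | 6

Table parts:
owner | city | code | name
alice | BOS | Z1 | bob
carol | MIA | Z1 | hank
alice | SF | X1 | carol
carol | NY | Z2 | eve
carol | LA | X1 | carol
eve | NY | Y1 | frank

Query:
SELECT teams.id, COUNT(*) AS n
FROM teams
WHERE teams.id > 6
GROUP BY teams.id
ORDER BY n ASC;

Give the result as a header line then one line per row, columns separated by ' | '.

After WHERE (1 rows):
teams.rank | teams.yr | teams.id
2 | 5 | 20
After GROUP BY (1 rows):
teams.id | n
20 | 1
After ORDER BY (1 rows):
teams.id | n
20 | 1

== RESULT ==
teams.id | n
20 | 1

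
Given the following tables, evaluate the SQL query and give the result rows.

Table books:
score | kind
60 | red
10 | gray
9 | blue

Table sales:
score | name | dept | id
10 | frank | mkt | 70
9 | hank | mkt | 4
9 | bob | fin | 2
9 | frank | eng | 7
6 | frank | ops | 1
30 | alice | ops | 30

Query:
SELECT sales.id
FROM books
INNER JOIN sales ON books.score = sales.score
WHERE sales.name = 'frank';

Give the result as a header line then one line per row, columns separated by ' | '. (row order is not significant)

== RESULT ==
sales.id
70
7

Derivation:
After JOIN sales (4 rows):
books.score | books.kind | sales.score | sales.name | sales.dept | sales.id
10 | gray | 10 | frank | mkt | 70
9 | blue | 9 | hank | mkt | 4
9 | blue | 9 | bob | fin | 2
9 | blue | 9 | frank | eng | 7
After WHERE (2 rows):
books.score | books.kind | sales.score | sales.name | sales.dept | sales.id
10 | gray | 10 | frank | mkt | 70
9 | blue | 9 | frank | eng | 7
After SELECT (2 rows):
sales.id
70
7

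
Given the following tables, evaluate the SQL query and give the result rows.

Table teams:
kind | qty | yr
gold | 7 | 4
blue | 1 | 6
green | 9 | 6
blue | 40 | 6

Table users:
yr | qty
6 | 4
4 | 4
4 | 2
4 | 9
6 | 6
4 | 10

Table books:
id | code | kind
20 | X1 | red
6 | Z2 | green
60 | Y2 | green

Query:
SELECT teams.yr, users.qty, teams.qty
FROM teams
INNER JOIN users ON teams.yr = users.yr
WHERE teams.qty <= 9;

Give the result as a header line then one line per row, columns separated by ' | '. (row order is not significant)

== RESULT ==
teams.yr | users.qty | teams.qty
4 | 4 | 7
4 | 2 | 7
4 | 9 | 7
4 | 10 | 7
6 | 4 | 1
6 | 6 | 1
6 | 4 | 9
6 | 6 | 9

Derivation:
After JOIN users (10 rows):
teams.kind | teams.qty | teams.yr | users.yr | users.qty
gold | 7 | 4 | 4 | 4
gold | 7 | 4 | 4 | 2
gold | 7 | 4 | 4 | 9
gold | 7 | 4 | 4 | 10
blue | 1 | 6 | 6 | 4
blue | 1 | 6 | 6 | 6
green | 9 | 6 | 6 | 4
green | 9 | 6 | 6 | 6
blue | 40 | 6 | 6 | 4
blue | 40 | 6 | 6 | 6
After WHERE (8 rows):
teams.kind | teams.qty | teams.yr | users.yr | users.qty
gold | 7 | 4 | 4 | 4
gold | 7 | 4 | 4 | 2
gold | 7 | 4 | 4 | 9
gold | 7 | 4 | 4 | 10
blue | 1 | 6 | 6 | 4
blue | 1 | 6 | 6 | 6
green | 9 | 6 | 6 | 4
green | 9 | 6 | 6 | 6
After SELECT (8 rows):
teams.yr | users.qty | teams.qty
4 | 4 | 7
4 | 2 | 7
4 | 9 | 7
4 | 10 | 7
6 | 4 | 1
6 | 6 | 1
6 | 4 | 9
6 | 6 | 9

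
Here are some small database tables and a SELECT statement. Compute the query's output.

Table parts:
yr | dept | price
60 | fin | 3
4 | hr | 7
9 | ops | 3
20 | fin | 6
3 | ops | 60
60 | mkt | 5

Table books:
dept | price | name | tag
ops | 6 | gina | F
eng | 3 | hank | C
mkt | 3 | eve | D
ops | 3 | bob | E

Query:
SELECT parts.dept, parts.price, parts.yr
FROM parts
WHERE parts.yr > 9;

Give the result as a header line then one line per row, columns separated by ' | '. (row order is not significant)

After WHERE (3 rows):
parts.yr | parts.dept | parts.price
60 | fin | 3
20 | fin | 6
60 | mkt | 5
After SELECT (3 rows):
parts.dept | parts.price | parts.yr
fin | 3 | 60
fin | 6 | 20
mkt | 5 | 60

== RESULT ==
parts.dept | parts.price | parts.yr
fin | 3 | 60
fin | 6 | 20
mkt | 5 | 60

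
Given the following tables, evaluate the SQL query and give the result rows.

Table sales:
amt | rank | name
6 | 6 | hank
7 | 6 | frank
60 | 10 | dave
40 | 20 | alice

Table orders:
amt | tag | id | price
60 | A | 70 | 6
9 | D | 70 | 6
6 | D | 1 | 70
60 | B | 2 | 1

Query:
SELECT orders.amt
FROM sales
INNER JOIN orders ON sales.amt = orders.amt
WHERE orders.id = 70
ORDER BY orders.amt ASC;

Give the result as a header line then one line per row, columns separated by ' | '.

== RESULT ==
orders.amt
60

Derivation:
After JOIN orders (3 rows):
sales.amt | sales.rank | sales.name | orders.amt | orders.tag | orders.id | orders.price
6 | 6 | hank | 6 | D | 1 | 70
60 | 10 | dave | 60 | A | 70 | 6
60 | 10 | dave | 60 | B | 2 | 1
After WHERE (1 rows):
sales.amt | sales.rank | sales.name | orders.amt | orders.tag | orders.id | orders.price
60 | 10 | dave | 60 | A | 70 | 6
After SELECT (1 rows):
orders.amt
60
After ORDER BY (1 rows):
orders.amt
60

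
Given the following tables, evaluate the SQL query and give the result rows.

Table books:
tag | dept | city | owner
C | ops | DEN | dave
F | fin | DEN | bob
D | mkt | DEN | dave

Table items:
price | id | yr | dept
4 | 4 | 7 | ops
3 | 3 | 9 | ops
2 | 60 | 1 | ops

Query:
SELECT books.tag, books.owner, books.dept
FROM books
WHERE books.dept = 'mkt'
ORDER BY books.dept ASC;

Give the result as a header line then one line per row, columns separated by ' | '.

== RESULT ==
books.tag | books.owner | books.dept
D | dave | mkt

Derivation:
After WHERE (1 rows):
books.tag | books.dept | books.city | books.owner
D | mkt | DEN | dave
After SELECT (1 rows):
books.tag | books.owner | books.dept
D | dave | mkt
After ORDER BY (1 rows):
books.tag | books.owner | books.dept
D | dave | mkt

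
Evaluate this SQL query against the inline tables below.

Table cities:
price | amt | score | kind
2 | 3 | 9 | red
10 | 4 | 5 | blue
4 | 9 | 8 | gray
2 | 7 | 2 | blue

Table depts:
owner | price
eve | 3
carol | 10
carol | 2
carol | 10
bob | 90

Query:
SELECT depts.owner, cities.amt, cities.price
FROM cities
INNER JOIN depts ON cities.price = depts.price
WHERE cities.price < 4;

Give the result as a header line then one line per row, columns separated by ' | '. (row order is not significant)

After JOIN depts (4 rows):
cities.price | cities.amt | cities.score | cities.kind | depts.owner | depts.price
2 | 3 | 9 | red | carol | 2
10 | 4 | 5 | blue | carol | 10
10 | 4 | 5 | blue | carol | 10
2 | 7 | 2 | blue | carol | 2
After WHERE (2 rows):
cities.price | cities.amt | cities.score | cities.kind | depts.owner | depts.price
2 | 3 | 9 | red | carol | 2
2 | 7 | 2 | blue | carol | 2
After SELECT (2 rows):
depts.owner | cities.amt | cities.price
carol | 3 | 2
carol | 7 | 2

== RESULT ==
depts.owner | cities.amt | cities.price
carol | 3 | 2
carol | 7 | 2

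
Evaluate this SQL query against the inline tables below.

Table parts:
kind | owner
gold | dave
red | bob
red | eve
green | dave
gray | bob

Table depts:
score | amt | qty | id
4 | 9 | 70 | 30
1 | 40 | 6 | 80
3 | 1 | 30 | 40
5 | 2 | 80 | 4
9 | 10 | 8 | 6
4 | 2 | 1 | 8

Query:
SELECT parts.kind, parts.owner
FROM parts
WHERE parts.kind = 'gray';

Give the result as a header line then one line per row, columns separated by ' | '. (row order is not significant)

After WHERE (1 rows):
parts.kind | parts.owner
gray | bob
After SELECT (1 rows):
parts.kind | parts.owner
gray | bob

== RESULT ==
parts.kind | parts.owner
gray | bob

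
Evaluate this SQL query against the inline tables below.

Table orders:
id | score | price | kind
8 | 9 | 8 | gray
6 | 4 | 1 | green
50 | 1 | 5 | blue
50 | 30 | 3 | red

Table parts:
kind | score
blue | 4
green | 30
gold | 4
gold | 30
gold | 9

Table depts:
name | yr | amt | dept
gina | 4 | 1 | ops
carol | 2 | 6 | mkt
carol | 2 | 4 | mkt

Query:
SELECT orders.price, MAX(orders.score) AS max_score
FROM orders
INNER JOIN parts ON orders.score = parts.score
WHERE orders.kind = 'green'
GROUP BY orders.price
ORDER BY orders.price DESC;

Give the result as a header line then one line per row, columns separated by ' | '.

After JOIN parts (5 rows):
orders.id | orders.score | orders.price | orders.kind | parts.kind | parts.score
8 | 9 | 8 | gray | gold | 9
6 | 4 | 1 | green | blue | 4
6 | 4 | 1 | green | gold | 4
50 | 30 | 3 | red | green | 30
50 | 30 | 3 | red | gold | 30
After WHERE (2 rows):
orders.id | orders.score | orders.price | orders.kind | parts.kind | parts.score
6 | 4 | 1 | green | blue | 4
6 | 4 | 1 | green | gold | 4
After GROUP BY (1 rows):
orders.price | max_score
1 | 4
After ORDER BY (1 rows):
orders.price | max_score
1 | 4

== RESULT ==
orders.price | max_score
1 | 4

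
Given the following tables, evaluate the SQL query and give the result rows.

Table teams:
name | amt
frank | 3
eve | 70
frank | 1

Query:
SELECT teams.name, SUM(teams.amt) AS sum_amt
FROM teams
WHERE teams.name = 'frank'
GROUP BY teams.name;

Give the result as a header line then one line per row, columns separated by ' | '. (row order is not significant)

== RESULT ==
teams.name | sum_amt
frank | 4

Derivation:
After WHERE (2 rows):
teams.name | teams.amt
frank | 3
frank | 1
After GROUP BY (1 rows):
teams.name | sum_amt
frank | 4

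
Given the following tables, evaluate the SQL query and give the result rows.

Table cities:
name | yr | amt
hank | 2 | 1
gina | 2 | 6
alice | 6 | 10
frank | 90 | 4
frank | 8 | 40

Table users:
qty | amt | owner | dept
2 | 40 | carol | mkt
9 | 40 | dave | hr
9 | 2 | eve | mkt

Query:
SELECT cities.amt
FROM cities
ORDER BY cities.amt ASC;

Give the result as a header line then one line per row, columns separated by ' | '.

== RESULT ==
cities.amt
1
4
6
10
40

Derivation:
After SELECT (5 rows):
cities.amt
1
6
10
4
40
After ORDER BY (5 rows):
cities.amt
1
4
6
10
40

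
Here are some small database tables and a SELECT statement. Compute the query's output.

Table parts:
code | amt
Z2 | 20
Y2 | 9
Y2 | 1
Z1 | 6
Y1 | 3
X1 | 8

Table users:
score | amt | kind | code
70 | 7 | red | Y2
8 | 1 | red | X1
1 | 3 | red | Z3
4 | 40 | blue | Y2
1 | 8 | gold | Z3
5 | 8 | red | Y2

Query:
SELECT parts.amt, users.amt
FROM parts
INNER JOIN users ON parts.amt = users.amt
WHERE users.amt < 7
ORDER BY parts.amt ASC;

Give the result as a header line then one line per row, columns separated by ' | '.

== RESULT ==
parts.amt | users.amt
1 | 1
3 | 3

Derivation:
After JOIN users (4 rows):
parts.code | parts.amt | users.score | users.amt | users.kind | users.code
Y2 | 1 | 8 | 1 | red | X1
Y1 | 3 | 1 | 3 | red | Z3
X1 | 8 | 1 | 8 | gold | Z3
X1 | 8 | 5 | 8 | red | Y2
After WHERE (2 rows):
parts.code | parts.amt | users.score | users.amt | users.kind | users.code
Y2 | 1 | 8 | 1 | red | X1
Y1 | 3 | 1 | 3 | red | Z3
After SELECT (2 rows):
parts.amt | users.amt
1 | 1
3 | 3
After ORDER BY (2 rows):
parts.amt | users.amt
1 | 1
3 | 3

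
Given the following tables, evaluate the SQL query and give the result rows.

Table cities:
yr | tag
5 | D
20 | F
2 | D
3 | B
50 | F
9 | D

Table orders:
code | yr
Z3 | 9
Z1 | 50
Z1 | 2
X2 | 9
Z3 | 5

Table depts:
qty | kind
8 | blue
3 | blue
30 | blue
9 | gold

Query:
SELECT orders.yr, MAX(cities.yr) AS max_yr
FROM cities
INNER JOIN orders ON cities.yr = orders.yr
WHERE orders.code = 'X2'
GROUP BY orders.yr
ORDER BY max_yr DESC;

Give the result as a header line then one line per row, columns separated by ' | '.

== RESULT ==
orders.yr | max_yr
9 | 9

Derivation:
After JOIN orders (5 rows):
cities.yr | cities.tag | orders.code | orders.yr
5 | D | Z3 | 5
2 | D | Z1 | 2
50 | F | Z1 | 50
9 | D | Z3 | 9
9 | D | X2 | 9
After WHERE (1 rows):
cities.yr | cities.tag | orders.code | orders.yr
9 | D | X2 | 9
After GROUP BY (1 rows):
orders.yr | max_yr
9 | 9
After ORDER BY (1 rows):
orders.yr | max_yr
9 | 9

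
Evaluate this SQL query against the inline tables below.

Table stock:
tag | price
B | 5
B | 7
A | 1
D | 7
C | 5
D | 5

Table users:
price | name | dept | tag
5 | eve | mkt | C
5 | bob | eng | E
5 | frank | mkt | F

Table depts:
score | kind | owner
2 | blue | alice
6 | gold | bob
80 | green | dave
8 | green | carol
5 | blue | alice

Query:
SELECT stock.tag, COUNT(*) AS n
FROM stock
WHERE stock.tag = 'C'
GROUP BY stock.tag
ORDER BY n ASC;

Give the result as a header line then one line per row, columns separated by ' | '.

After WHERE (1 rows):
stock.tag | stock.price
C | 5
After GROUP BY (1 rows):
stock.tag | n
C | 1
After ORDER BY (1 rows):
stock.tag | n
C | 1

== RESULT ==
stock.tag | n
C | 1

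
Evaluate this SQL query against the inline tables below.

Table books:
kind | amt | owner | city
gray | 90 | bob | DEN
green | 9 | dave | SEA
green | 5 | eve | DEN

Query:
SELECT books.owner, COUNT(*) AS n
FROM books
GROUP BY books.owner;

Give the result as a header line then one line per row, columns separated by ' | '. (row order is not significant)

After GROUP BY (3 rows):
books.owner | n
bob | 1
dave | 1
eve | 1

== RESULT ==
books.owner | n
bob | 1
dave | 1
eve | 1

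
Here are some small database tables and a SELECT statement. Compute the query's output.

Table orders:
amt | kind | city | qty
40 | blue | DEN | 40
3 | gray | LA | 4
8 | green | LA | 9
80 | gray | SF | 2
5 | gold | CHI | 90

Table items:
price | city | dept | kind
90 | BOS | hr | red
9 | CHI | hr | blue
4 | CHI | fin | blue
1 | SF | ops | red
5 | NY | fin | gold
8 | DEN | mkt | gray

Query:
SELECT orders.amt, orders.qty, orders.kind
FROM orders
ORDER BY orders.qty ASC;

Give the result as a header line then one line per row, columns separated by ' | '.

After SELECT (5 rows):
orders.amt | orders.qty | orders.kind
40 | 40 | blue
3 | 4 | gray
8 | 9 | green
80 | 2 | gray
5 | 90 | gold
After ORDER BY (5 rows):
orders.amt | orders.qty | orders.kind
80 | 2 | gray
3 | 4 | gray
8 | 9 | green
40 | 40 | blue
5 | 90 | gold

== RESULT ==
orders.amt | orders.qty | orders.kind
80 | 2 | gray
3 | 4 | gray
8 | 9 | green
40 | 40 | blue
5 | 90 | gold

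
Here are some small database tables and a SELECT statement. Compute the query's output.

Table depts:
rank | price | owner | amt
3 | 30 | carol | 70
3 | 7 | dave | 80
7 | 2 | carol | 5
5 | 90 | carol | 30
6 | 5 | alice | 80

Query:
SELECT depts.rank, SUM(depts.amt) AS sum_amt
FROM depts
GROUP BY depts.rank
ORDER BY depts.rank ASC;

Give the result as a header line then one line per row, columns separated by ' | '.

== RESULT ==
depts.rank | sum_amt
3 | 150
5 | 30
6 | 80
7 | 5

Derivation:
After GROUP BY (4 rows):
depts.rank | sum_amt
3 | 150
7 | 5
5 | 30
6 | 80
After ORDER BY (4 rows):
depts.rank | sum_amt
3 | 150
5 | 30
6 | 80
7 | 5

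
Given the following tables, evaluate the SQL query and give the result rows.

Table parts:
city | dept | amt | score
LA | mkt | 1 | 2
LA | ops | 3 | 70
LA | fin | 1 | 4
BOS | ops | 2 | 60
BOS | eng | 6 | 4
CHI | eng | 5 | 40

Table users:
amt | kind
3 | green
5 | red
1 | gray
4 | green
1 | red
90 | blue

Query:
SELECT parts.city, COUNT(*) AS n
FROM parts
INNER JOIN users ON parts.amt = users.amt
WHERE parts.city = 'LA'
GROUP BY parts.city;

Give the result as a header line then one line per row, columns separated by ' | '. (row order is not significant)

== RESULT ==
parts.city | n
LA | 5

Derivation:
After JOIN users (6 rows):
parts.city | parts.dept | parts.amt | parts.score | users.amt | users.kind
LA | mkt | 1 | 2 | 1 | gray
LA | mkt | 1 | 2 | 1 | red
LA | ops | 3 | 70 | 3 | green
LA | fin | 1 | 4 | 1 | gray
LA | fin | 1 | 4 | 1 | red
CHI | eng | 5 | 40 | 5 | red
After WHERE (5 rows):
parts.city | parts.dept | parts.amt | parts.score | users.amt | users.kind
LA | mkt | 1 | 2 | 1 | gray
LA | mkt | 1 | 2 | 1 | red
LA | ops | 3 | 70 | 3 | green
LA | fin | 1 | 4 | 1 | gray
LA | fin | 1 | 4 | 1 | red
After GROUP BY (1 rows):
parts.city | n
LA | 5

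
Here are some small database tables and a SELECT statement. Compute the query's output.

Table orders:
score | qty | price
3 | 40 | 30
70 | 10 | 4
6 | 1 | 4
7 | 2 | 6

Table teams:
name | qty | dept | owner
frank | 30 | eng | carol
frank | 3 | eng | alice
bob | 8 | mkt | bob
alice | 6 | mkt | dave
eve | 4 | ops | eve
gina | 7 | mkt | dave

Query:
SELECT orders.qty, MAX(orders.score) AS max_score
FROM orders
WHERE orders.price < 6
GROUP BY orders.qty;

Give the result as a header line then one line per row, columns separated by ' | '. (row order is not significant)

== RESULT ==
orders.qty | max_score
10 | 70
1 | 6

Derivation:
After WHERE (2 rows):
orders.score | orders.qty | orders.price
70 | 10 | 4
6 | 1 | 4
After GROUP BY (2 rows):
orders.qty | max_score
10 | 70
1 | 6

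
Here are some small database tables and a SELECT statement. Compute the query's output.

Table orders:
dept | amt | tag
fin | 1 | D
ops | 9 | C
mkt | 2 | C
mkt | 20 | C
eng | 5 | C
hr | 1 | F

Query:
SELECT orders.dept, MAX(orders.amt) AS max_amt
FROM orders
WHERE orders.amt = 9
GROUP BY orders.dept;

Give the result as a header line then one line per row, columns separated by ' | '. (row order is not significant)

== RESULT ==
orders.dept | max_amt
ops | 9

Derivation:
After WHERE (1 rows):
orders.dept | orders.amt | orders.tag
ops | 9 | C
After GROUP BY (1 rows):
orders.dept | max_amt
ops | 9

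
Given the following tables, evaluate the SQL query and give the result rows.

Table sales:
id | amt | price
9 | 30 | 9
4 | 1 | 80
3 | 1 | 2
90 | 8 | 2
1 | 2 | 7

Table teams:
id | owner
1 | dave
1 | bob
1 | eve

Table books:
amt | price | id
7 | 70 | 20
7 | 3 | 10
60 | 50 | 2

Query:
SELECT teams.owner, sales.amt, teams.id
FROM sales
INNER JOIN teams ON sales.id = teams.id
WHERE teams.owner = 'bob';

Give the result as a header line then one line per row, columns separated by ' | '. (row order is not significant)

== RESULT ==
teams.owner | sales.amt | teams.id
bob | 2 | 1

Derivation:
After JOIN teams (3 rows):
sales.id | sales.amt | sales.price | teams.id | teams.owner
1 | 2 | 7 | 1 | dave
1 | 2 | 7 | 1 | bob
1 | 2 | 7 | 1 | eve
After WHERE (1 rows):
sales.id | sales.amt | sales.price | teams.id | teams.owner
1 | 2 | 7 | 1 | bob
After SELECT (1 rows):
teams.owner | sales.amt | teams.id
bob | 2 | 1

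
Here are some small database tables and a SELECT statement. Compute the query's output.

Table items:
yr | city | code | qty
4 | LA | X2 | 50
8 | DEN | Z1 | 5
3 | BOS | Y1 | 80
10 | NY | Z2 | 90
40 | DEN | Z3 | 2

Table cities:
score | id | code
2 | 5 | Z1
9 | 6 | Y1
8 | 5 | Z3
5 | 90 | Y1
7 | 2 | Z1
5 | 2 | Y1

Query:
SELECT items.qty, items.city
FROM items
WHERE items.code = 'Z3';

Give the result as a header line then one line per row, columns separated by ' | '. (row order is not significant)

== RESULT ==
items.qty | items.city
2 | DEN

Derivation:
After WHERE (1 rows):
items.yr | items.city | items.code | items.qty
40 | DEN | Z3 | 2
After SELECT (1 rows):
items.qty | items.city
2 | DEN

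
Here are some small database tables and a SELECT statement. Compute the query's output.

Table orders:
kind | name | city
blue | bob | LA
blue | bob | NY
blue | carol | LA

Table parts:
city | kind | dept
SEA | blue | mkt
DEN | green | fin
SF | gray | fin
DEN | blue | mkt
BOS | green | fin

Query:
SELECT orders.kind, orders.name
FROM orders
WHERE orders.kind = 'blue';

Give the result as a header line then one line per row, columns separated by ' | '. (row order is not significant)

After WHERE (3 rows):
orders.kind | orders.name | orders.city
blue | bob | LA
blue | bob | NY
blue | carol | LA
After SELECT (3 rows):
orders.kind | orders.name
blue | bob
blue | bob
blue | carol

== RESULT ==
orders.kind | orders.name
blue | bob
blue | bob
blue | carol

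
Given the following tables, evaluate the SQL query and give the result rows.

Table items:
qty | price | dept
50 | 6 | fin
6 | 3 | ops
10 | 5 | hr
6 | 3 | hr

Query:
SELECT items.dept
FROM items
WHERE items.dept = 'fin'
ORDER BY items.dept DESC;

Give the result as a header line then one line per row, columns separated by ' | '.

After WHERE (1 rows):
items.qty | items.price | items.dept
50 | 6 | fin
After SELECT (1 rows):
items.dept
fin
After ORDER BY (1 rows):
items.dept
fin

== RESULT ==
items.dept
fin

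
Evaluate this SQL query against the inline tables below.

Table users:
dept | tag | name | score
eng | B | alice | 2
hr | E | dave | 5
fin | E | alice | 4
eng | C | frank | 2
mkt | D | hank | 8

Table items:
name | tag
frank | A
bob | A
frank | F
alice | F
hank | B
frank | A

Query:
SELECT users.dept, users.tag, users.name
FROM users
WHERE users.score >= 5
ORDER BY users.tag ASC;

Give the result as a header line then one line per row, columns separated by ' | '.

== RESULT ==
users.dept | users.tag | users.name
mkt | D | hank
hr | E | dave

Derivation:
After WHERE (2 rows):
users.dept | users.tag | users.name | users.score
hr | E | dave | 5
mkt | D | hank | 8
After SELECT (2 rows):
users.dept | users.tag | users.name
hr | E | dave
mkt | D | hank
After ORDER BY (2 rows):
users.dept | users.tag | users.name
mkt | D | hank
hr | E | dave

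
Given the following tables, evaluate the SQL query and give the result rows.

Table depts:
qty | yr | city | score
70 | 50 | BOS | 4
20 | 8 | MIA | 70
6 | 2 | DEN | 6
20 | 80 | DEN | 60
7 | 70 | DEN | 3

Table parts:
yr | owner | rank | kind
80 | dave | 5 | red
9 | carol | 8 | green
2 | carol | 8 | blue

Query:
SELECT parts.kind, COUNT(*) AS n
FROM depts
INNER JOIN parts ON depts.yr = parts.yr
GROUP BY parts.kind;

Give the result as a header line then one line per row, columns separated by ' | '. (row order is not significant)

After JOIN parts (2 rows):
depts.qty | depts.yr | depts.city | depts.score | parts.yr | parts.owner | parts.rank | parts.kind
6 | 2 | DEN | 6 | 2 | carol | 8 | blue
20 | 80 | DEN | 60 | 80 | dave | 5 | red
After GROUP BY (2 rows):
parts.kind | n
blue | 1
red | 1

== RESULT ==
parts.kind | n
blue | 1
red | 1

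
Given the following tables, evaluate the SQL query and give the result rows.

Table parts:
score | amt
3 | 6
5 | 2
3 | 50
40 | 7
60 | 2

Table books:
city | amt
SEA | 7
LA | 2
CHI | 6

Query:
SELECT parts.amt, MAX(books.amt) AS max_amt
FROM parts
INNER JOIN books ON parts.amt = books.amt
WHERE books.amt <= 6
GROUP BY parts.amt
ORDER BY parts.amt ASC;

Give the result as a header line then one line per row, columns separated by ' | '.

== RESULT ==
parts.amt | max_amt
2 | 2
6 | 6

Derivation:
After JOIN books (4 rows):
parts.score | parts.amt | books.city | books.amt
3 | 6 | CHI | 6
5 | 2 | LA | 2
40 | 7 | SEA | 7
60 | 2 | LA | 2
After WHERE (3 rows):
parts.score | parts.amt | books.city | books.amt
3 | 6 | CHI | 6
5 | 2 | LA | 2
60 | 2 | LA | 2
After GROUP BY (2 rows):
parts.amt | max_amt
6 | 6
2 | 2
After ORDER BY (2 rows):
parts.amt | max_amt
2 | 2
6 | 6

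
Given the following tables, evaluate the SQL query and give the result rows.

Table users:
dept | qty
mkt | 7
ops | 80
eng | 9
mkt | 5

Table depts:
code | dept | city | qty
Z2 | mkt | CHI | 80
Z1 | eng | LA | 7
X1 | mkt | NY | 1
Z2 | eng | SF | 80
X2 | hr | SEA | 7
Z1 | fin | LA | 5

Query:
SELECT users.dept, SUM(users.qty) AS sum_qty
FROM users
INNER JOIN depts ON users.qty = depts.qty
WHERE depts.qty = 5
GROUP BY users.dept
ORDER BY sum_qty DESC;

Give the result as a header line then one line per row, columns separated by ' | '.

After JOIN depts (5 rows):
users.dept | users.qty | depts.code | depts.dept | depts.city | depts.qty
mkt | 7 | Z1 | eng | LA | 7
mkt | 7 | X2 | hr | SEA | 7
ops | 80 | Z2 | mkt | CHI | 80
ops | 80 | Z2 | eng | SF | 80
mkt | 5 | Z1 | fin | LA | 5
After WHERE (1 rows):
users.dept | users.qty | depts.code | depts.dept | depts.city | depts.qty
mkt | 5 | Z1 | fin | LA | 5
After GROUP BY (1 rows):
users.dept | sum_qty
mkt | 5
After ORDER BY (1 rows):
users.dept | sum_qty
mkt | 5

== RESULT ==
users.dept | sum_qty
mkt | 5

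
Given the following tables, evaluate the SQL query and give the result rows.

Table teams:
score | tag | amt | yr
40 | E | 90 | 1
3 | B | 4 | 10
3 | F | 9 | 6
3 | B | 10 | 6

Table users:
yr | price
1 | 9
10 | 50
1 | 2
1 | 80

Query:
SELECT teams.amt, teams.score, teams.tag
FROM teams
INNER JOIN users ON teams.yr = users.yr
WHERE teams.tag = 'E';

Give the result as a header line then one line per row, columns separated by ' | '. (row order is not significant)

== RESULT ==
teams.amt | teams.score | teams.tag
90 | 40 | E
90 | 40 | E
90 | 40 | E

Derivation:
After JOIN users (4 rows):
teams.score | teams.tag | teams.amt | teams.yr | users.yr | users.price
40 | E | 90 | 1 | 1 | 9
40 | E | 90 | 1 | 1 | 2
40 | E | 90 | 1 | 1 | 80
3 | B | 4 | 10 | 10 | 50
After WHERE (3 rows):
teams.score | teams.tag | teams.amt | teams.yr | users.yr | users.price
40 | E | 90 | 1 | 1 | 9
40 | E | 90 | 1 | 1 | 2
40 | E | 90 | 1 | 1 | 80
After SELECT (3 rows):
teams.amt | teams.score | teams.tag
90 | 40 | E
90 | 40 | E
90 | 40 | E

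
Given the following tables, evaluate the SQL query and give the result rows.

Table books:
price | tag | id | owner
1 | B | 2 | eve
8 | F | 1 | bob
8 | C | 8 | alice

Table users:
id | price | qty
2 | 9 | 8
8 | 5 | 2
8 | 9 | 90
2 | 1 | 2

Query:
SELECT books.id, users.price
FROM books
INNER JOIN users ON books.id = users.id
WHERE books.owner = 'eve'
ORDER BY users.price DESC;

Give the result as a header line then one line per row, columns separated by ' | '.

== RESULT ==
books.id | users.price
2 | 9
2 | 1

Derivation:
After JOIN users (4 rows):
books.price | books.tag | books.id | books.owner | users.id | users.price | users.qty
1 | B | 2 | eve | 2 | 9 | 8
1 | B | 2 | eve | 2 | 1 | 2
8 | C | 8 | alice | 8 | 5 | 2
8 | C | 8 | alice | 8 | 9 | 90
After WHERE (2 rows):
books.price | books.tag | books.id | books.owner | users.id | users.price | users.qty
1 | B | 2 | eve | 2 | 9 | 8
1 | B | 2 | eve | 2 | 1 | 2
After SELECT (2 rows):
books.id | users.price
2 | 9
2 | 1
After ORDER BY (2 rows):
books.id | users.price
2 | 9
2 | 1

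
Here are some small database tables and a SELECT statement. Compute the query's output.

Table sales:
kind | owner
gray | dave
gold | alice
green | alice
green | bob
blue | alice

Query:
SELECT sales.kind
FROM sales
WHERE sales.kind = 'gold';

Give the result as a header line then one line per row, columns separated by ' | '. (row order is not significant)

== RESULT ==
sales.kind
gold

Derivation:
After WHERE (1 rows):
sales.kind | sales.owner
gold | alice
After SELECT (1 rows):
sales.kind
gold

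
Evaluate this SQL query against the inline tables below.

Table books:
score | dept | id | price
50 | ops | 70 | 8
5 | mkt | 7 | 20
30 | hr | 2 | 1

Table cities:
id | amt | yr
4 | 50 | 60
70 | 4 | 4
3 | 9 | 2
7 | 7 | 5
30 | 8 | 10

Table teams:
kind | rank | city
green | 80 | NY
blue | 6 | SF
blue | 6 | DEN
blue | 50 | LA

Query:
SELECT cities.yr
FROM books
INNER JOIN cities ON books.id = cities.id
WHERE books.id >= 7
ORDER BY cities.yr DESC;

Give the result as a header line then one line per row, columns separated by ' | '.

After JOIN cities (2 rows):
books.score | books.dept | books.id | books.price | cities.id | cities.amt | cities.yr
50 | ops | 70 | 8 | 70 | 4 | 4
5 | mkt | 7 | 20 | 7 | 7 | 5
After WHERE (2 rows):
books.score | books.dept | books.id | books.price | cities.id | cities.amt | cities.yr
50 | ops | 70 | 8 | 70 | 4 | 4
5 | mkt | 7 | 20 | 7 | 7 | 5
After SELECT (2 rows):
cities.yr
4
5
After ORDER BY (2 rows):
cities.yr
5
4

== RESULT ==
cities.yr
5
4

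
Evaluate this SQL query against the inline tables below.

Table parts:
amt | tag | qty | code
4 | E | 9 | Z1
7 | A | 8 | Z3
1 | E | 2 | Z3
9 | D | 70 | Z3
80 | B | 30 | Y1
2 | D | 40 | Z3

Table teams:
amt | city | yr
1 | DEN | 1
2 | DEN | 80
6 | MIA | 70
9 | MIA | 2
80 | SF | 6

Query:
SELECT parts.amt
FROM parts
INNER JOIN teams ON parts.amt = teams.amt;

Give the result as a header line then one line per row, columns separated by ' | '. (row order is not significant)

After JOIN teams (4 rows):
parts.amt | parts.tag | parts.qty | parts.code | teams.amt | teams.city | teams.yr
1 | E | 2 | Z3 | 1 | DEN | 1
9 | D | 70 | Z3 | 9 | MIA | 2
80 | B | 30 | Y1 | 80 | SF | 6
2 | D | 40 | Z3 | 2 | DEN | 80
After SELECT (4 rows):
parts.amt
1
9
80
2

== RESULT ==
parts.amt
1
9
80
2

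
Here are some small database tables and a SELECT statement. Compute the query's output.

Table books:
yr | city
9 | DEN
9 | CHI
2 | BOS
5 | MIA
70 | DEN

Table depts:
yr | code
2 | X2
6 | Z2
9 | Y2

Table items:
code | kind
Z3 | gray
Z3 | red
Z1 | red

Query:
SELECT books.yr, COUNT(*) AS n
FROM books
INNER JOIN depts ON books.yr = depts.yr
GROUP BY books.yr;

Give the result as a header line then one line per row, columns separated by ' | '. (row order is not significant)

After JOIN depts (3 rows):
books.yr | books.city | depts.yr | depts.code
9 | DEN | 9 | Y2
9 | CHI | 9 | Y2
2 | BOS | 2 | X2
After GROUP BY (2 rows):
books.yr | n
9 | 2
2 | 1

== RESULT ==
books.yr | n
9 | 2
2 | 1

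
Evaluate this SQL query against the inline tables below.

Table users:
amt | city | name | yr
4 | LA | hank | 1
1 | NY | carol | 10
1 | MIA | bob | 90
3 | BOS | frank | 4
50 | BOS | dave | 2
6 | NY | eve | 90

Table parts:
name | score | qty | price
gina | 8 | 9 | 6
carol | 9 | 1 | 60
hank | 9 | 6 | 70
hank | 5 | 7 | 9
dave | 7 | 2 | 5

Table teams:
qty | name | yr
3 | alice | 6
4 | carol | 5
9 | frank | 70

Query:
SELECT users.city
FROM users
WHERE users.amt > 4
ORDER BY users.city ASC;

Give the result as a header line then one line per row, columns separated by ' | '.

== RESULT ==
users.city
BOS
NY

Derivation:
After WHERE (2 rows):
users.amt | users.city | users.name | users.yr
50 | BOS | dave | 2
6 | NY | eve | 90
After SELECT (2 rows):
users.city
BOS
NY
After ORDER BY (2 rows):
users.city
BOS
NY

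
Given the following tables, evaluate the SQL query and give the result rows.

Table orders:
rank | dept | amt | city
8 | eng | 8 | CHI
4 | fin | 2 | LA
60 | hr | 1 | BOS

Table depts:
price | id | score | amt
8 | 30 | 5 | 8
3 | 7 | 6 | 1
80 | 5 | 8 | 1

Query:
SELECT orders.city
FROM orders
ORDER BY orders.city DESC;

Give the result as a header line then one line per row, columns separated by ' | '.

== RESULT ==
orders.city
LA
CHI
BOS

Derivation:
After SELECT (3 rows):
orders.city
CHI
LA
BOS
After ORDER BY (3 rows):
orders.city
LA
CHI
BOS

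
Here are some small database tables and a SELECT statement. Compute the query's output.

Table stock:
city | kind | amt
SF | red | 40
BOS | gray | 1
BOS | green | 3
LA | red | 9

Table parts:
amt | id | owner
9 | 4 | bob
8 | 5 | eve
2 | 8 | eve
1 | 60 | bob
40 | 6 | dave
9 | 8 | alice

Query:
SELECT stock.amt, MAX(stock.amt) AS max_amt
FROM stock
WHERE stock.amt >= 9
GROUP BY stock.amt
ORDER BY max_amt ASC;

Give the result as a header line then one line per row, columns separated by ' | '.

== RESULT ==
stock.amt | max_amt
9 | 9
40 | 40

Derivation:
After WHERE (2 rows):
stock.city | stock.kind | stock.amt
SF | red | 40
LA | red | 9
After GROUP BY (2 rows):
stock.amt | max_amt
40 | 40
9 | 9
After ORDER BY (2 rows):
stock.amt | max_amt
9 | 9
40 | 40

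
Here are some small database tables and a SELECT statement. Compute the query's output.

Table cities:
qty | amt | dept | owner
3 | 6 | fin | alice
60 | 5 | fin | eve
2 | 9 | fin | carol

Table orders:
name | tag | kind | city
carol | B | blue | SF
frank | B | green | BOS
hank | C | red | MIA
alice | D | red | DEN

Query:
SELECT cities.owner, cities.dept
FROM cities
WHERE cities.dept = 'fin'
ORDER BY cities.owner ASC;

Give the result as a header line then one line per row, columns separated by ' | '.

== RESULT ==
cities.owner | cities.dept
alice | fin
carol | fin
eve | fin

Derivation:
After WHERE (3 rows):
cities.qty | cities.amt | cities.dept | cities.owner
3 | 6 | fin | alice
60 | 5 | fin | eve
2 | 9 | fin | carol
After SELECT (3 rows):
cities.owner | cities.dept
alice | fin
eve | fin
carol | fin
After ORDER BY (3 rows):
cities.owner | cities.dept
alice | fin
carol | fin
eve | fin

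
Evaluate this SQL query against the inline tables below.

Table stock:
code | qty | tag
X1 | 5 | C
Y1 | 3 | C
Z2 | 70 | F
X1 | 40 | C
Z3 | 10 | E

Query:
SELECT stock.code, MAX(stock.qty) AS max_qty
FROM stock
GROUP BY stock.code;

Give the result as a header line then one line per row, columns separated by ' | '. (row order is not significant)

== RESULT ==
stock.code | max_qty
X1 | 40
Y1 | 3
Z2 | 70
Z3 | 10

Derivation:
After GROUP BY (4 rows):
stock.code | max_qty
X1 | 40
Y1 | 3
Z2 | 70
Z3 | 10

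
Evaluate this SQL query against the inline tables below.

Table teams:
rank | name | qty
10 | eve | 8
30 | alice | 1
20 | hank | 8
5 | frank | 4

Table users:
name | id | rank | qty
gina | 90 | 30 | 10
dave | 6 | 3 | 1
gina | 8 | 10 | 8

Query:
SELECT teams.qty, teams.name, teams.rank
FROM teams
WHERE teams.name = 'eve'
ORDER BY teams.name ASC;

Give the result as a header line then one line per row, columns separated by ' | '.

== RESULT ==
teams.qty | teams.name | teams.rank
8 | eve | 10

Derivation:
After WHERE (1 rows):
teams.rank | teams.name | teams.qty
10 | eve | 8
After SELECT (1 rows):
teams.qty | teams.name | teams.rank
8 | eve | 10
After ORDER BY (1 rows):
teams.qty | teams.name | teams.rank
8 | eve | 10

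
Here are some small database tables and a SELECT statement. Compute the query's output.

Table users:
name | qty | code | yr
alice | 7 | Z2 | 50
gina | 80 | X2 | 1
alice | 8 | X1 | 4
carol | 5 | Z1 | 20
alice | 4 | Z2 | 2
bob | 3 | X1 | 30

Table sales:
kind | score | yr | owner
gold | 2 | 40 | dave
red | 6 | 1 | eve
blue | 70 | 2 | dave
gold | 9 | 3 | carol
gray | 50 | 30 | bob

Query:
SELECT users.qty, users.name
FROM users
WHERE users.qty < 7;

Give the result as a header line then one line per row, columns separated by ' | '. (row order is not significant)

== RESULT ==
users.qty | users.name
5 | carol
4 | alice
3 | bob

Derivation:
After WHERE (3 rows):
users.name | users.qty | users.code | users.yr
carol | 5 | Z1 | 20
alice | 4 | Z2 | 2
bob | 3 | X1 | 30
After SELECT (3 rows):
users.qty | users.name
5 | carol
4 | alice
3 | bob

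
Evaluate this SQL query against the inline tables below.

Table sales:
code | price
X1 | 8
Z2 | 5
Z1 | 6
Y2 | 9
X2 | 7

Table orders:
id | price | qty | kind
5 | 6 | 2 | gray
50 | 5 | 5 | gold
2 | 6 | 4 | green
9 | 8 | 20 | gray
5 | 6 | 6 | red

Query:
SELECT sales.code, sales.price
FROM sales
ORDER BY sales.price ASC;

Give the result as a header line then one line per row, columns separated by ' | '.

After SELECT (5 rows):
sales.code | sales.price
X1 | 8
Z2 | 5
Z1 | 6
Y2 | 9
X2 | 7
After ORDER BY (5 rows):
sales.code | sales.price
Z2 | 5
Z1 | 6
X2 | 7
X1 | 8
Y2 | 9

== RESULT ==
sales.code | sales.price
Z2 | 5
Z1 | 6
X2 | 7
X1 | 8
Y2 | 9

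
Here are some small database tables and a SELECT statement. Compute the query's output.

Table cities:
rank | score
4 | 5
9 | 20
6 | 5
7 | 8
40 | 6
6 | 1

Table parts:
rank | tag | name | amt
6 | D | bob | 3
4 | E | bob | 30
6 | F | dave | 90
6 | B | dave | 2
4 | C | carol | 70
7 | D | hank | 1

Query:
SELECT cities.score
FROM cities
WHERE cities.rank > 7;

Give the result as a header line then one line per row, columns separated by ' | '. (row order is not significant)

After WHERE (2 rows):
cities.rank | cities.score
9 | 20
40 | 6
After SELECT (2 rows):
cities.score
20
6

== RESULT ==
cities.score
20
6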